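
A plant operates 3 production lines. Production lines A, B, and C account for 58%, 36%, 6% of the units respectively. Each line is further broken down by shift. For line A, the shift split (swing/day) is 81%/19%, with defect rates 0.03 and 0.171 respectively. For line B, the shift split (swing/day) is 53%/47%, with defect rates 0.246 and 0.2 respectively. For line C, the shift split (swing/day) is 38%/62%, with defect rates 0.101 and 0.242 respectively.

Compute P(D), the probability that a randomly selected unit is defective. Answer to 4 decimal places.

P(D) ≈ 0.1250

P(D|A) = 0.81·0.03 + 0.19·0.171 = 0.0243 + 0.03249 = 0.05679
P(D|B) = 0.53·0.246 + 0.47·0.2 = 0.13038 + 0.094 = 0.22438
P(D|C) = 0.38·0.101 + 0.62·0.242 = 0.03838 + 0.15004 = 0.18842
Then overall,
P(D) = 0.58·0.05679 + 0.36·0.22438 + 0.06·0.18842
      = 0.0329382 + 0.0807768 + 0.0113052 = 0.1250202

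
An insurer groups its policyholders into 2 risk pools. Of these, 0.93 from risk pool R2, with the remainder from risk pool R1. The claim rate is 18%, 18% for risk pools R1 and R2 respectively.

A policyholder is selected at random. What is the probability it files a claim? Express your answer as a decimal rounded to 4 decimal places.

P(C) ≈ 0.1800

P(R1) = 1 − (0.93) = 0.07.
Using total probability over the partition,
P(C) = P(C|R1)·P(R1) + P(C|R2)·P(R2)
      = 0.18·0.07 + 0.18·0.93
      = 0.0126 + 0.1674 = 0.18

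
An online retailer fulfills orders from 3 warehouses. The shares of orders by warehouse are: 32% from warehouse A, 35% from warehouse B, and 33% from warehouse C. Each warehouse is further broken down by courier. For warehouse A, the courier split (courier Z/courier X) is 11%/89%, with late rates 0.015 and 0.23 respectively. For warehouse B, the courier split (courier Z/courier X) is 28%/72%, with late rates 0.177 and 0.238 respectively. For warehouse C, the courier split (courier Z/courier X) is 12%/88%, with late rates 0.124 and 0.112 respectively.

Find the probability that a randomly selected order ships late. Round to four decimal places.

P(L) ≈ 0.1808

P(L|A) = 0.11·0.015 + 0.89·0.23 = 0.00165 + 0.2047 = 0.20635
P(L|B) = 0.28·0.177 + 0.72·0.238 = 0.04956 + 0.17136 = 0.22092
P(L|C) = 0.12·0.124 + 0.88·0.112 = 0.01488 + 0.09856 = 0.11344
By total probability over the outer partition,
P(L) = 0.32·0.20635 + 0.35·0.22092 + 0.33·0.11344
      = 0.066032 + 0.077322 + 0.0374352 = 0.1807892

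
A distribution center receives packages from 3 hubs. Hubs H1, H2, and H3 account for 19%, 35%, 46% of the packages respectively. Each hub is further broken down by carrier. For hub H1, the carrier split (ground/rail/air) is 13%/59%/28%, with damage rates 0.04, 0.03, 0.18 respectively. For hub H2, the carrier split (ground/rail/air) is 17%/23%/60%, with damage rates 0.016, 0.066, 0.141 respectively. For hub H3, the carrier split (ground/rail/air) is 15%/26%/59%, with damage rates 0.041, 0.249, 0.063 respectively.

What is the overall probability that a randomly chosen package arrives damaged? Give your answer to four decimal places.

P(D|H1) = 0.13·0.04 + 0.59·0.03 + 0.28·0.18 = 0.0052 + 0.0177 + 0.0504 = 0.0733
P(D|H2) = 0.17·0.016 + 0.23·0.066 + 0.6·0.141 = 0.00272 + 0.01518 + 0.0846 = 0.1025
P(D|H3) = 0.15·0.041 + 0.26·0.249 + 0.59·0.063 = 0.00615 + 0.06474 + 0.03717 = 0.10806
By total probability over the outer partition,
P(D) = 0.19·0.0733 + 0.35·0.1025 + 0.46·0.10806
      = 0.013927 + 0.035875 + 0.0497076 = 0.0995096

P(D) ≈ 0.0995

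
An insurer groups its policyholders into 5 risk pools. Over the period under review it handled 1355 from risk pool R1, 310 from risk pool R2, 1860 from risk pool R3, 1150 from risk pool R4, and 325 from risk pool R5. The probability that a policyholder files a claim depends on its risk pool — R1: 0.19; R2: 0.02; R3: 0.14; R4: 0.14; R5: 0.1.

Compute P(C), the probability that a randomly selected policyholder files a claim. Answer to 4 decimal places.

Total: 1355 + 310 + 1860 + 1150 + 325 = 5000.
P(R1) = 1355/5000 = 0.271. P(R2) = 310/5000 = 0.062. P(R3) = 1860/5000 = 0.372. P(R4) = 1150/5000 = 0.23. P(R5) = 325/5000 = 0.065.
By the law of total probability,
P(C) = P(C|R1)·P(R1) + P(C|R2)·P(R2) + P(C|R3)·P(R3) + P(C|R4)·P(R4) + P(C|R5)·P(R5)
      = 0.19·0.271 + 0.02·0.062 + 0.14·0.372 + 0.14·0.23 + 0.1·0.065
      = 0.05149 + 0.00124 + 0.05208 + 0.0322 + 0.0065 = 0.14351

0.1435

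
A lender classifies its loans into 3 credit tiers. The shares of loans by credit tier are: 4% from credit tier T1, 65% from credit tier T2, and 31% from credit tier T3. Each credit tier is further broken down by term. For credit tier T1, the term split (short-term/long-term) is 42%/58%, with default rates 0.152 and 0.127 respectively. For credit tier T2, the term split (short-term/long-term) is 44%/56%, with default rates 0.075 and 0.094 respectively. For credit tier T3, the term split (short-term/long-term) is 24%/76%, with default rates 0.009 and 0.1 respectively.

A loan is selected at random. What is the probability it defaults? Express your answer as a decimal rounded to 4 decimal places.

P(D) ≈ 0.0854

P(D|T1) = 0.42·0.152 + 0.58·0.127 = 0.06384 + 0.07366 = 0.1375
P(D|T2) = 0.44·0.075 + 0.56·0.094 = 0.033 + 0.05264 = 0.08564
P(D|T3) = 0.24·0.009 + 0.76·0.1 = 0.00216 + 0.076 = 0.07816
Then overall,
P(D) = 0.04·0.1375 + 0.65·0.08564 + 0.31·0.07816
      = 0.0055 + 0.055666 + 0.0242296 = 0.0853956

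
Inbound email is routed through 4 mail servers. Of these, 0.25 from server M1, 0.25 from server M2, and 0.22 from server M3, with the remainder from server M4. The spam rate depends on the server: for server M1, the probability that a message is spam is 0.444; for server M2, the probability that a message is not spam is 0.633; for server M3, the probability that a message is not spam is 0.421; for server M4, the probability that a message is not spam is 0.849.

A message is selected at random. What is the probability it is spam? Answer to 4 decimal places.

P(M4) = 1 − (0.25 + 0.25 + 0.22) = 0.28.
P(S|M2) = 1 − 0.633 = 0.367.
P(S|M3) = 1 − 0.421 = 0.579.
P(S|M4) = 1 − 0.849 = 0.151.
Summing over the partition,
P(S) = P(S|M1)·P(M1) + P(S|M2)·P(M2) + P(S|M3)·P(M3) + P(S|M4)·P(M4)
      = 0.444·0.25 + 0.367·0.25 + 0.579·0.22 + 0.151·0.28
      = 0.111 + 0.09175 + 0.12738 + 0.04228 = 0.37241

0.3724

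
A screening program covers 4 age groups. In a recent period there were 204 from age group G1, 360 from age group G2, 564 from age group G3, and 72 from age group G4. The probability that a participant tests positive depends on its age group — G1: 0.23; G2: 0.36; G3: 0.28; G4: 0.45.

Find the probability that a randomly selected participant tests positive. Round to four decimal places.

Total: 204 + 360 + 564 + 72 = 1200.
P(G1) = 204/1200 = 0.17. P(G2) = 360/1200 = 0.3. P(G3) = 564/1200 = 0.47. P(G4) = 72/1200 = 0.06.
Summing over the partition,
P(T) = P(T|G1)·P(G1) + P(T|G2)·P(G2) + P(T|G3)·P(G3) + P(T|G4)·P(G4)
      = 0.23·0.17 + 0.36·0.3 + 0.28·0.47 + 0.45·0.06
      = 0.0391 + 0.108 + 0.1316 + 0.027 = 0.3057

0.3057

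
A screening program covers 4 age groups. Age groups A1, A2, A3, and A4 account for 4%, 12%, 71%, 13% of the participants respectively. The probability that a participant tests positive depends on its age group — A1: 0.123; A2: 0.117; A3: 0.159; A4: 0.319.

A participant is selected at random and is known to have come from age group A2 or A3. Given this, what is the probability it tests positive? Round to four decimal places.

Let S = {A2, A3}.
P(S) = 0.12 + 0.71 = 0.83.
P(T ∩ S) = 0.117·0.12 + 0.159·0.71 = 0.01404 + 0.11289 = 0.12693.
P(T | S) = 0.12693 / 0.83 = 0.152928…

P(T|S) ≈ 0.1529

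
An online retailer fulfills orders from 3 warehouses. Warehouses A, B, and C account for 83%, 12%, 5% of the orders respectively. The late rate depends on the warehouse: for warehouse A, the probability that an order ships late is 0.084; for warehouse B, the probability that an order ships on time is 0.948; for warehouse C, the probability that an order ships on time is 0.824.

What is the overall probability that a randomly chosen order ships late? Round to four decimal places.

P(L) ≈ 0.0848

P(L|B) = 1 − 0.948 = 0.052.
P(L|C) = 1 − 0.824 = 0.176.
P(L) = P(L|A)·P(A) + P(L|B)·P(B) + P(L|C)·P(C)
      = 0.084·0.83 + 0.052·0.12 + 0.176·0.05
      = 0.06972 + 0.00624 + 0.0088 = 0.08476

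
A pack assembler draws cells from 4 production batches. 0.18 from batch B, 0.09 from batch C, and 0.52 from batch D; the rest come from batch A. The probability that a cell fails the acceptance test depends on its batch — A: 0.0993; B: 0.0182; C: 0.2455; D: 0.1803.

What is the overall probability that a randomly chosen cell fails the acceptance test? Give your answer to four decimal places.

P(F) ≈ 0.1400

P(A) = 1 − (0.18 + 0.09 + 0.52) = 0.21.
Summing over the partition,
P(F) = P(F|A)·P(A) + P(F|B)·P(B) + P(F|C)·P(C) + P(F|D)·P(D)
      = 0.0993·0.21 + 0.0182·0.18 + 0.2455·0.09 + 0.1803·0.52
      = 0.020853 + 0.003276 + 0.022095 + 0.093756 = 0.13998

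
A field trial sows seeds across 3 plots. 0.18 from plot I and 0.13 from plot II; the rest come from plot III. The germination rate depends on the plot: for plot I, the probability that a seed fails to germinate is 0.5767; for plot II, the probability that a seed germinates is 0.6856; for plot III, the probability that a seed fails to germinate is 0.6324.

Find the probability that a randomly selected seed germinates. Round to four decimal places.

0.4190

P(III) = 1 − (0.18 + 0.13) = 0.69.
P(G|I) = 1 − 0.5767 = 0.4233.
P(G|III) = 1 − 0.6324 = 0.3676.
By the law of total probability,
P(G) = P(G|I)·P(I) + P(G|II)·P(II) + P(G|III)·P(III)
      = 0.4233·0.18 + 0.6856·0.13 + 0.3676·0.69
      = 0.076194 + 0.089128 + 0.253644 = 0.418966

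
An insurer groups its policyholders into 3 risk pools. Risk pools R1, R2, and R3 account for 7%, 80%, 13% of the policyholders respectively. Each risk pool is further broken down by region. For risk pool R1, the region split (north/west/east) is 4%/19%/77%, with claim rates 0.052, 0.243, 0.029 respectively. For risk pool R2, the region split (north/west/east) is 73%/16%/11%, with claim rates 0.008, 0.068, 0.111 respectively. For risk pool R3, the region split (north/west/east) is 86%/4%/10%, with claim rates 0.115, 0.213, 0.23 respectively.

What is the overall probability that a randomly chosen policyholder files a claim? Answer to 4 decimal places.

P(C) ≈ 0.0450

P(C|R1) = 0.04·0.052 + 0.19·0.243 + 0.77·0.029 = 0.00208 + 0.04617 + 0.02233 = 0.07058
P(C|R2) = 0.73·0.008 + 0.16·0.068 + 0.11·0.111 = 0.00584 + 0.01088 + 0.01221 = 0.02893
P(C|R3) = 0.86·0.115 + 0.04·0.213 + 0.1·0.23 = 0.0989 + 0.00852 + 0.023 = 0.13042
By total probability over the outer partition,
P(C) = 0.07·0.07058 + 0.8·0.02893 + 0.13·0.13042
      = 0.0049406 + 0.023144 + 0.0169546 = 0.0450392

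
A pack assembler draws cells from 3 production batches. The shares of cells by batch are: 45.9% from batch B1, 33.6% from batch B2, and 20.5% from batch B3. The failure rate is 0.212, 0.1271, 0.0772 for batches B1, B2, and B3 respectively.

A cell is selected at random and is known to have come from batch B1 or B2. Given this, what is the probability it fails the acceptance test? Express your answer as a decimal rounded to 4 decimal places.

Let S = {B1, B2}.
P(S) = 0.459 + 0.336 = 0.795.
P(F ∩ S) = 0.212·0.459 + 0.1271·0.336 = 0.097308 + 0.0427056 = 0.1400136.
P(F | S) = 0.1400136 / 0.795 = 0.176118…

P(F|S) ≈ 0.1761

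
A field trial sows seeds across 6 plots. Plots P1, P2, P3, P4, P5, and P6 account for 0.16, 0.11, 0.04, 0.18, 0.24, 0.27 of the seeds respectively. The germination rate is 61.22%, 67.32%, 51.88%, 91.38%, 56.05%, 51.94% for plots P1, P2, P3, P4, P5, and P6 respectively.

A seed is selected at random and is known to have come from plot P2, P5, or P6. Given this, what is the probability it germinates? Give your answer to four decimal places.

0.5626

Let S = {P2, P5, P6}.
P(S) = 0.11 + 0.24 + 0.27 = 0.62.
P(G ∩ S) = 0.6732·0.11 + 0.5605·0.24 + 0.5194·0.27 = 0.074052 + 0.13452 + 0.140238 = 0.34881.
P(G | S) = 0.34881 / 0.62 = 0.562597…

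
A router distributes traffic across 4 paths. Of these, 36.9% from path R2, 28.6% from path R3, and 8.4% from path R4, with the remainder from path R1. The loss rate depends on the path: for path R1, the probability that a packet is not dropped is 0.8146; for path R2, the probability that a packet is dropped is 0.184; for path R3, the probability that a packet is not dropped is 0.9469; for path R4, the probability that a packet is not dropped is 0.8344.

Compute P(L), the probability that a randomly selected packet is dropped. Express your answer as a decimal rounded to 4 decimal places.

P(R1) = 1 − (0.369 + 0.286 + 0.084) = 0.261.
P(L|R1) = 1 − 0.8146 = 0.1854.
P(L|R3) = 1 − 0.9469 = 0.0531.
P(L|R4) = 1 − 0.8344 = 0.1656.
Using total probability over the partition,
P(L) = P(L|R1)·P(R1) + P(L|R2)·P(R2) + P(L|R3)·P(R3) + P(L|R4)·P(R4)
      = 0.1854·0.261 + 0.184·0.369 + 0.0531·0.286 + 0.1656·0.084
      = 0.0483894 + 0.067896 + 0.0151866 + 0.0139104 = 0.1453824

P(L) ≈ 0.1454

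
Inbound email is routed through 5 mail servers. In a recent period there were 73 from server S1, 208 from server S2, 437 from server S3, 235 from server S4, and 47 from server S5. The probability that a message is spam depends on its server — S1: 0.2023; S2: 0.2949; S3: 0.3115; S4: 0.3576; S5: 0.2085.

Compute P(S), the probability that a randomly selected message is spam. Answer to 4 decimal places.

Total: 73 + 208 + 437 + 235 + 47 = 1000.
P(S1) = 73/1000 = 0.073. P(S2) = 208/1000 = 0.208. P(S3) = 437/1000 = 0.437. P(S4) = 235/1000 = 0.235. P(S5) = 47/1000 = 0.047.
P(S) = P(S|S1)·P(S1) + P(S|S2)·P(S2) + P(S|S3)·P(S3) + P(S|S4)·P(S4) + P(S|S5)·P(S5)
      = 0.2023·0.073 + 0.2949·0.208 + 0.3115·0.437 + 0.3576·0.235 + 0.2085·0.047
      = 0.0147679 + 0.0613392 + 0.1361255 + 0.084036 + 0.0097995 = 0.3060681

0.3061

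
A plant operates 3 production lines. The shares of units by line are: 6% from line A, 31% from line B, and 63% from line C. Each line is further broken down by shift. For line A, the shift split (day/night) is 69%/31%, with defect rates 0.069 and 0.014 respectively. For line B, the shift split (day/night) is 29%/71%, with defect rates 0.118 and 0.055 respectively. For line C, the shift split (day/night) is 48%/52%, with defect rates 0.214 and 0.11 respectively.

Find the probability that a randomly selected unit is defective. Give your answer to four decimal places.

P(D|A) = 0.69·0.069 + 0.31·0.014 = 0.04761 + 0.00434 = 0.05195
P(D|B) = 0.29·0.118 + 0.71·0.055 = 0.03422 + 0.03905 = 0.07327
P(D|C) = 0.48·0.214 + 0.52·0.11 = 0.10272 + 0.0572 = 0.15992
By total probability over the outer partition,
P(D) = 0.06·0.05195 + 0.31·0.07327 + 0.63·0.15992
      = 0.003117 + 0.0227137 + 0.1007496 = 0.1265803

P(D) ≈ 0.1266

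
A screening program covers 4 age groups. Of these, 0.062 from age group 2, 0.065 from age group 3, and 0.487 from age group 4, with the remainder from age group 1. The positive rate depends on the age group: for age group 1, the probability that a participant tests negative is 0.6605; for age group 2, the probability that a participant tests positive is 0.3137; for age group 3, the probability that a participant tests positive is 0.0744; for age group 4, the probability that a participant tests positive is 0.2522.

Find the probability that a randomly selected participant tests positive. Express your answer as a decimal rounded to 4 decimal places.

0.2782

P(1) = 1 − (0.062 + 0.065 + 0.487) = 0.386.
P(T|1) = 1 − 0.6605 = 0.3395.
By the law of total probability,
P(T) = P(T|1)·P(1) + P(T|2)·P(2) + P(T|3)·P(3) + P(T|4)·P(4)
      = 0.3395·0.386 + 0.3137·0.062 + 0.0744·0.065 + 0.2522·0.487
      = 0.131047 + 0.0194494 + 0.004836 + 0.1228214 = 0.2781538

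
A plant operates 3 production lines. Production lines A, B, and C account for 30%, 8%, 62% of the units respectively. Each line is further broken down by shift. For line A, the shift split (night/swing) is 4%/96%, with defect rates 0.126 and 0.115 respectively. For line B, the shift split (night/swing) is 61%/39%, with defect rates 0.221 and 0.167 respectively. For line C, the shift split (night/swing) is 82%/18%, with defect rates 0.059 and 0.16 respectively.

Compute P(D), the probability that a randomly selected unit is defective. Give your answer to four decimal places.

0.0985

P(D|A) = 0.04·0.126 + 0.96·0.115 = 0.00504 + 0.1104 = 0.11544
P(D|B) = 0.61·0.221 + 0.39·0.167 = 0.13481 + 0.06513 = 0.19994
P(D|C) = 0.82·0.059 + 0.18·0.16 = 0.04838 + 0.0288 = 0.07718
By total probability over the outer partition,
P(D) = 0.3·0.11544 + 0.08·0.19994 + 0.62·0.07718
      = 0.034632 + 0.0159952 + 0.0478516 = 0.0984788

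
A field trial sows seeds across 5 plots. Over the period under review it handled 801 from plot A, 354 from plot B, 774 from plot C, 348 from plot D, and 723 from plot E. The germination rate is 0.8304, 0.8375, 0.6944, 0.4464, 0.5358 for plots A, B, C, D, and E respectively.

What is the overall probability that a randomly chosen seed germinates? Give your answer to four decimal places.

0.6806

Total: 801 + 354 + 774 + 348 + 723 = 3000.
P(A) = 801/3000 = 0.267. P(B) = 354/3000 = 0.118. P(C) = 774/3000 = 0.258. P(D) = 348/3000 = 0.116. P(E) = 723/3000 = 0.241.
P(G) = P(G|A)·P(A) + P(G|B)·P(B) + P(G|C)·P(C) + P(G|D)·P(D) + P(G|E)·P(E)
      = 0.8304·0.267 + 0.8375·0.118 + 0.6944·0.258 + 0.4464·0.116 + 0.5358·0.241
      = 0.2217168 + 0.098825 + 0.1791552 + 0.0517824 + 0.1291278 = 0.6806072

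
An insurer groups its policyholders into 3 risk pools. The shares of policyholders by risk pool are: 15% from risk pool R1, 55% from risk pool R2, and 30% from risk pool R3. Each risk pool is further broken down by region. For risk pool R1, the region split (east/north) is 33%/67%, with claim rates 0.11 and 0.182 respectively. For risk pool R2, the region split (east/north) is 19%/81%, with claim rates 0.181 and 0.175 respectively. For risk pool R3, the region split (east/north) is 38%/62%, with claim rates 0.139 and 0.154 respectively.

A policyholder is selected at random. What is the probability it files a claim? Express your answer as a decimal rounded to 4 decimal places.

P(C|R1) = 0.33·0.11 + 0.67·0.182 = 0.0363 + 0.12194 = 0.15824
P(C|R2) = 0.19·0.181 + 0.81·0.175 = 0.03439 + 0.14175 = 0.17614
P(C|R3) = 0.38·0.139 + 0.62·0.154 = 0.05282 + 0.09548 = 0.1483
By total probability over the outer partition,
P(C) = 0.15·0.15824 + 0.55·0.17614 + 0.3·0.1483
      = 0.023736 + 0.096877 + 0.04449 = 0.165103

0.1651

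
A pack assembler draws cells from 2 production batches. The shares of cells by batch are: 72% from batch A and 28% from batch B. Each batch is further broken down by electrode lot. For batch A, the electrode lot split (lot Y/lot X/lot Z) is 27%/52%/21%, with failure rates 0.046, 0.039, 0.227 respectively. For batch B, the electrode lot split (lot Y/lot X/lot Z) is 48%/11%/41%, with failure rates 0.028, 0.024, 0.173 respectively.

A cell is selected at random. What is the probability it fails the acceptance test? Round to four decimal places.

P(F|A) = 0.27·0.046 + 0.52·0.039 + 0.21·0.227 = 0.01242 + 0.02028 + 0.04767 = 0.08037
P(F|B) = 0.48·0.028 + 0.11·0.024 + 0.41·0.173 = 0.01344 + 0.00264 + 0.07093 = 0.08701
Then overall,
P(F) = 0.72·0.08037 + 0.28·0.08701
      = 0.0578664 + 0.0243628 = 0.0822292

0.0822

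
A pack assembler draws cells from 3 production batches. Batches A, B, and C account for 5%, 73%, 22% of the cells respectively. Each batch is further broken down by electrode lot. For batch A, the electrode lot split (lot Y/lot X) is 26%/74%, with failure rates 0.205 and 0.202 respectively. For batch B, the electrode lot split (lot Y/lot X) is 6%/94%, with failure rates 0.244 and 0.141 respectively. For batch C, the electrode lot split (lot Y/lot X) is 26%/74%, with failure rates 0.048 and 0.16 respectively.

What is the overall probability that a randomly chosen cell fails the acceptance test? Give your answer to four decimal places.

P(F|A) = 0.26·0.205 + 0.74·0.202 = 0.0533 + 0.14948 = 0.20278
P(F|B) = 0.06·0.244 + 0.94·0.141 = 0.01464 + 0.13254 = 0.14718
P(F|C) = 0.26·0.048 + 0.74·0.16 = 0.01248 + 0.1184 = 0.13088
By total probability over the outer partition,
P(F) = 0.05·0.20278 + 0.73·0.14718 + 0.22·0.13088
      = 0.010139 + 0.1074414 + 0.0287936 = 0.146374

0.1464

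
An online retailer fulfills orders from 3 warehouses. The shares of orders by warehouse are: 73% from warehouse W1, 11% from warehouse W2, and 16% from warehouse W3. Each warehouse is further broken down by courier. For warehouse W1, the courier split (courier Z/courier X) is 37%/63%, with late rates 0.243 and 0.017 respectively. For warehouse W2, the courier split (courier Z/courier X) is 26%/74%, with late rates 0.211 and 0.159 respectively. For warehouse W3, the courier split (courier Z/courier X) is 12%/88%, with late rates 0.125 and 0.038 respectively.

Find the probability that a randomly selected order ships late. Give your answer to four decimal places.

P(L|W1) = 0.37·0.243 + 0.63·0.017 = 0.08991 + 0.01071 = 0.10062
P(L|W2) = 0.26·0.211 + 0.74·0.159 = 0.05486 + 0.11766 = 0.17252
P(L|W3) = 0.12·0.125 + 0.88·0.038 = 0.015 + 0.03344 = 0.04844
By total probability over the outer partition,
P(L) = 0.73·0.10062 + 0.11·0.17252 + 0.16·0.04844
      = 0.0734526 + 0.0189772 + 0.0077504 = 0.1001802

0.1002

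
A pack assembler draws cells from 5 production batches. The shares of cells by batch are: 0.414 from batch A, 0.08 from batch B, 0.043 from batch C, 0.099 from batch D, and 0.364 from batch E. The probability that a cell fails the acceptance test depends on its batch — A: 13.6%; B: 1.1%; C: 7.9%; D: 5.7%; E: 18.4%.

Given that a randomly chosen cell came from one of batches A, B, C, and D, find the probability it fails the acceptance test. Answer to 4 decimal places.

0.1041

Let S = {A, B, C, D}.
P(S) = 0.414 + 0.08 + 0.043 + 0.099 = 0.636.
P(F ∩ S) = 0.136·0.414 + 0.011·0.08 + 0.079·0.043 + 0.057·0.099 = 0.056304 + 0.00088 + 0.003397 + 0.005643 = 0.066224.
P(F | S) = 0.066224 / 0.636 = 0.104126…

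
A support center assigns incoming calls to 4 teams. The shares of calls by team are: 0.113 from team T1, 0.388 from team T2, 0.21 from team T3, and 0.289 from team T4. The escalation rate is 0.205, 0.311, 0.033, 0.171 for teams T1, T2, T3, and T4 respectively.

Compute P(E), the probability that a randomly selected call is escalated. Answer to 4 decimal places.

P(E) ≈ 0.2002

P(E) = P(E|T1)·P(T1) + P(E|T2)·P(T2) + P(E|T3)·P(T3) + P(E|T4)·P(T4)
      = 0.205·0.113 + 0.311·0.388 + 0.033·0.21 + 0.171·0.289
      = 0.023165 + 0.120668 + 0.00693 + 0.049419 = 0.200182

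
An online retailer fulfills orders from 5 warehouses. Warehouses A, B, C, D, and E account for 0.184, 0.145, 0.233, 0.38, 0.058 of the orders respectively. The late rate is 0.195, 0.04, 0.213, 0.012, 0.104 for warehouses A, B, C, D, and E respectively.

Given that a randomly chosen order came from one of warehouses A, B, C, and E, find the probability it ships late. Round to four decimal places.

P(L|S) ≈ 0.1570

Let S = {A, B, C, E}.
P(S) = 0.184 + 0.145 + 0.233 + 0.058 = 0.62.
P(L ∩ S) = 0.195·0.184 + 0.04·0.145 + 0.213·0.233 + 0.104·0.058 = 0.03588 + 0.0058 + 0.049629 + 0.006032 = 0.097341.
P(L | S) = 0.097341 / 0.62 = 0.157002…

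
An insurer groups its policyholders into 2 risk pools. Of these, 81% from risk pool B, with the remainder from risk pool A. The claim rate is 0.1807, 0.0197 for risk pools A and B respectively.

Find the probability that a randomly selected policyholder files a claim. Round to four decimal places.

P(A) = 1 − (0.81) = 0.19.
P(C) = P(C|A)·P(A) + P(C|B)·P(B)
      = 0.1807·0.19 + 0.0197·0.81
      = 0.034333 + 0.015957 = 0.05029

P(C) ≈ 0.0503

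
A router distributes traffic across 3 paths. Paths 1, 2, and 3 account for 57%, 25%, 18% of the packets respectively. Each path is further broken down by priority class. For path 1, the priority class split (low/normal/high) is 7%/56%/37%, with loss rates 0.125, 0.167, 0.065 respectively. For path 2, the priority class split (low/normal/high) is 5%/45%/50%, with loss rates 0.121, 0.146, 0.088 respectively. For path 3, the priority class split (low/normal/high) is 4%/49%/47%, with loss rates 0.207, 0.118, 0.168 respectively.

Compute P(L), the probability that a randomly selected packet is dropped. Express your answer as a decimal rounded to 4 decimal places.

P(L|1) = 0.07·0.125 + 0.56·0.167 + 0.37·0.065 = 0.00875 + 0.09352 + 0.02405 = 0.12632
P(L|2) = 0.05·0.121 + 0.45·0.146 + 0.5·0.088 = 0.00605 + 0.0657 + 0.044 = 0.11575
P(L|3) = 0.04·0.207 + 0.49·0.118 + 0.47·0.168 = 0.00828 + 0.05782 + 0.07896 = 0.14506
Then overall,
P(L) = 0.57·0.12632 + 0.25·0.11575 + 0.18·0.14506
      = 0.0720024 + 0.0289375 + 0.0261108 = 0.1270507

0.1271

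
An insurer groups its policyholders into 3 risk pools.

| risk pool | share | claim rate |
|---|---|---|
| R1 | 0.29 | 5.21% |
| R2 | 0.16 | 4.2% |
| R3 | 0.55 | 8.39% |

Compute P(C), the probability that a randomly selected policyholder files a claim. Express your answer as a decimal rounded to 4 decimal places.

P(C) = P(C|R1)·P(R1) + P(C|R2)·P(R2) + P(C|R3)·P(R3)
      = 0.0521·0.29 + 0.042·0.16 + 0.0839·0.55
      = 0.015109 + 0.00672 + 0.046145 = 0.067974

P(C) ≈ 0.0680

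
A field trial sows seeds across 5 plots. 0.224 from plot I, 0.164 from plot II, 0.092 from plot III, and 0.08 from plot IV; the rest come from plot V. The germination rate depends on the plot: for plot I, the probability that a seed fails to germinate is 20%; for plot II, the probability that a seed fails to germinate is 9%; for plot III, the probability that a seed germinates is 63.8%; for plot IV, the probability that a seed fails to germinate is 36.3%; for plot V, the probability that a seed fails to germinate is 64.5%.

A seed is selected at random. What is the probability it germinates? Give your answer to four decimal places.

P(V) = 1 − (0.224 + 0.164 + 0.092 + 0.08) = 0.44.
P(G|I) = 1 − 0.2 = 0.8.
P(G|II) = 1 − 0.09 = 0.91.
P(G|IV) = 1 − 0.363 = 0.637.
P(G|V) = 1 − 0.645 = 0.355.
Summing over the partition,
P(G) = P(G|I)·P(I) + P(G|II)·P(II) + P(G|III)·P(III) + P(G|IV)·P(IV) + P(G|V)·P(V)
      = 0.8·0.224 + 0.91·0.164 + 0.638·0.092 + 0.637·0.08 + 0.355·0.44
      = 0.1792 + 0.14924 + 0.058696 + 0.05096 + 0.1562 = 0.594296

0.5943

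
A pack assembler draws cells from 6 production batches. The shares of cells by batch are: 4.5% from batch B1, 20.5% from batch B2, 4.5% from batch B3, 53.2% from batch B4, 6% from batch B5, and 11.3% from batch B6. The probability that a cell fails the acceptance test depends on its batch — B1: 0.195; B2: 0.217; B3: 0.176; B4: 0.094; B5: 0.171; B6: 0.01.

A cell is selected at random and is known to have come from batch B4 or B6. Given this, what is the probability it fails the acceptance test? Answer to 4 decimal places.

Let S = {B4, B6}.
P(S) = 0.532 + 0.113 = 0.645.
P(F ∩ S) = 0.094·0.532 + 0.01·0.113 = 0.050008 + 0.00113 = 0.051138.
P(F | S) = 0.051138 / 0.645 = 0.079284…

0.0793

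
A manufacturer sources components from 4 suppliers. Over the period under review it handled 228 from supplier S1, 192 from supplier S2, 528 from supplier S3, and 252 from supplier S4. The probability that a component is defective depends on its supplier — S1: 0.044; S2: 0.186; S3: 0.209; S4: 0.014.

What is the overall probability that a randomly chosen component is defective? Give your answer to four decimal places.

0.1330

Total: 228 + 192 + 528 + 252 = 1200.
P(S1) = 228/1200 = 0.19. P(S2) = 192/1200 = 0.16. P(S3) = 528/1200 = 0.44. P(S4) = 252/1200 = 0.21.
Using total probability over the partition,
P(D) = P(D|S1)·P(S1) + P(D|S2)·P(S2) + P(D|S3)·P(S3) + P(D|S4)·P(S4)
      = 0.044·0.19 + 0.186·0.16 + 0.209·0.44 + 0.014·0.21
      = 0.00836 + 0.02976 + 0.09196 + 0.00294 = 0.13302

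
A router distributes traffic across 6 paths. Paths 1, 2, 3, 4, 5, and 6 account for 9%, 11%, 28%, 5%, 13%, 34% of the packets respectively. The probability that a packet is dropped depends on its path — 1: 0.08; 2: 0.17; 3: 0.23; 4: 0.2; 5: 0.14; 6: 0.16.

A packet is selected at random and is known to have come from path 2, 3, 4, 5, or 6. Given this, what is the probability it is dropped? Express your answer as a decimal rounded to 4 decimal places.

P(L|S) ≈ 0.1821

Let S = {2, 3, 4, 5, 6}.
P(S) = 0.11 + 0.28 + 0.05 + 0.13 + 0.34 = 0.91.
P(L ∩ S) = 0.17·0.11 + 0.23·0.28 + 0.2·0.05 + 0.14·0.13 + 0.16·0.34 = 0.0187 + 0.0644 + 0.01 + 0.0182 + 0.0544 = 0.1657.
P(L | S) = 0.1657 / 0.91 = 0.182088…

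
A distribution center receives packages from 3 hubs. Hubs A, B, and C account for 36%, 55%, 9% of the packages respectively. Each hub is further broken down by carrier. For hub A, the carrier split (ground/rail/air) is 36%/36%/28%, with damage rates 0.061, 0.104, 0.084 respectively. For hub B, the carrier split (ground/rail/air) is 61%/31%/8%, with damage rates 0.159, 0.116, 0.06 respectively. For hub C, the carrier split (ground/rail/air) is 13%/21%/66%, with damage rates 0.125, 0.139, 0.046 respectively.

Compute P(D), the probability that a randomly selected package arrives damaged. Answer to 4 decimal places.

P(D|A) = 0.36·0.061 + 0.36·0.104 + 0.28·0.084 = 0.02196 + 0.03744 + 0.02352 = 0.08292
P(D|B) = 0.61·0.159 + 0.31·0.116 + 0.08·0.06 = 0.09699 + 0.03596 + 0.0048 = 0.13775
P(D|C) = 0.13·0.125 + 0.21·0.139 + 0.66·0.046 = 0.01625 + 0.02919 + 0.03036 = 0.0758
By total probability over the outer partition,
P(D) = 0.36·0.08292 + 0.55·0.13775 + 0.09·0.0758
      = 0.0298512 + 0.0757625 + 0.006822 = 0.1124357

0.1124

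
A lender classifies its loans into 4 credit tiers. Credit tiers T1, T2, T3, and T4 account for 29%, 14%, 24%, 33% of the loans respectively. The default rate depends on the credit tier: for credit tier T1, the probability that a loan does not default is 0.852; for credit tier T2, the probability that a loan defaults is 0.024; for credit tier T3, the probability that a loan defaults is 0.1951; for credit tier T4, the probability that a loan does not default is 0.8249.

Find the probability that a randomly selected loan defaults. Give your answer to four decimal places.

P(D|T1) = 1 − 0.852 = 0.148.
P(D|T4) = 1 − 0.8249 = 0.1751.
P(D) = P(D|T1)·P(T1) + P(D|T2)·P(T2) + P(D|T3)·P(T3) + P(D|T4)·P(T4)
      = 0.148·0.29 + 0.024·0.14 + 0.1951·0.24 + 0.1751·0.33
      = 0.04292 + 0.00336 + 0.046824 + 0.057783 = 0.150887

P(D) ≈ 0.1509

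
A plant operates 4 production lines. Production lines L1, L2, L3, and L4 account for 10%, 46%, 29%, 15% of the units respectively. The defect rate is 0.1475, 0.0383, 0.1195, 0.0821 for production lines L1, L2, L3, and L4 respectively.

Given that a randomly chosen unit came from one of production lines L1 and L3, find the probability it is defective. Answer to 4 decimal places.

P(D|S) ≈ 0.1267

Let S = {L1, L3}.
P(S) = 0.1 + 0.29 = 0.39.
P(D ∩ S) = 0.1475·0.1 + 0.1195·0.29 = 0.01475 + 0.034655 = 0.049405.
P(D | S) = 0.049405 / 0.39 = 0.126679…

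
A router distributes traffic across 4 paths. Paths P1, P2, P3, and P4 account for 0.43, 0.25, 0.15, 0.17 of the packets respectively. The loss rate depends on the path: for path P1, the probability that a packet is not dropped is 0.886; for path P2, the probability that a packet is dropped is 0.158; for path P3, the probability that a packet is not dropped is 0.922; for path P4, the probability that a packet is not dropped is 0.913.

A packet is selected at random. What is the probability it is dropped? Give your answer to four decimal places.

P(L|P1) = 1 − 0.886 = 0.114.
P(L|P3) = 1 − 0.922 = 0.078.
P(L|P4) = 1 − 0.913 = 0.087.
P(L) = P(L|P1)·P(P1) + P(L|P2)·P(P2) + P(L|P3)·P(P3) + P(L|P4)·P(P4)
      = 0.114·0.43 + 0.158·0.25 + 0.078·0.15 + 0.087·0.17
      = 0.04902 + 0.0395 + 0.0117 + 0.01479 = 0.11501

P(L) ≈ 0.1150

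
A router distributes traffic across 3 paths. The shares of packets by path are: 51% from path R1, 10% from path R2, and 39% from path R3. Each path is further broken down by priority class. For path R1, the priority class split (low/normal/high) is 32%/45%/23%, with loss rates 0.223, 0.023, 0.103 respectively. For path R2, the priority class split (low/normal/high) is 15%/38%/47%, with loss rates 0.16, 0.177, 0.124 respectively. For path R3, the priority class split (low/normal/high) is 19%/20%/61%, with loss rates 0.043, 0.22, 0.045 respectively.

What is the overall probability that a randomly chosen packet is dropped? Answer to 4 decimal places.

P(L|R1) = 0.32·0.223 + 0.45·0.023 + 0.23·0.103 = 0.07136 + 0.01035 + 0.02369 = 0.1054
P(L|R2) = 0.15·0.16 + 0.38·0.177 + 0.47·0.124 = 0.024 + 0.06726 + 0.05828 = 0.14954
P(L|R3) = 0.19·0.043 + 0.2·0.22 + 0.61·0.045 = 0.00817 + 0.044 + 0.02745 = 0.07962
By total probability over the outer partition,
P(L) = 0.51·0.1054 + 0.1·0.14954 + 0.39·0.07962
      = 0.053754 + 0.014954 + 0.0310518 = 0.0997598

P(L) ≈ 0.0998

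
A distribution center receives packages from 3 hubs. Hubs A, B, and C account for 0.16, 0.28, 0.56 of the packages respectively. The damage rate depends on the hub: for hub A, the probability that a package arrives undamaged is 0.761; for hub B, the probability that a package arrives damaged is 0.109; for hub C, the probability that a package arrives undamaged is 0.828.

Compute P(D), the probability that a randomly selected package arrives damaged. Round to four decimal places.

P(D|A) = 1 − 0.761 = 0.239.
P(D|C) = 1 − 0.828 = 0.172.
P(D) = P(D|A)·P(A) + P(D|B)·P(B) + P(D|C)·P(C)
      = 0.239·0.16 + 0.109·0.28 + 0.172·0.56
      = 0.03824 + 0.03052 + 0.09632 = 0.16508

P(D) ≈ 0.1651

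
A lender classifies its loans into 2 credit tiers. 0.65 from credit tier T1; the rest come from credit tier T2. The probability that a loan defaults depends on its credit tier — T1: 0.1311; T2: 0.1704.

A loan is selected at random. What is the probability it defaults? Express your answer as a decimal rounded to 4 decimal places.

P(T2) = 1 − (0.65) = 0.35.
P(D) = P(D|T1)·P(T1) + P(D|T2)·P(T2)
      = 0.1311·0.65 + 0.1704·0.35
      = 0.085215 + 0.05964 = 0.144855

P(D) ≈ 0.1449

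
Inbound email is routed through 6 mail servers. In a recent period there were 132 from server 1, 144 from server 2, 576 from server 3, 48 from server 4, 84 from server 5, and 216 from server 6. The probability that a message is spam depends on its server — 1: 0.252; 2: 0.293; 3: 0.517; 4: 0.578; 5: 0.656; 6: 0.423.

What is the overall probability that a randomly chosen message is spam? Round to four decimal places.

0.4562

Total: 132 + 144 + 576 + 48 + 84 + 216 = 1200.
P(1) = 132/1200 = 0.11. P(2) = 144/1200 = 0.12. P(3) = 576/1200 = 0.48. P(4) = 48/1200 = 0.04. P(5) = 84/1200 = 0.07. P(6) = 216/1200 = 0.18.
Using total probability over the partition,
P(S) = P(S|1)·P(1) + P(S|2)·P(2) + P(S|3)·P(3) + P(S|4)·P(4) + P(S|5)·P(5) + P(S|6)·P(6)
      = 0.252·0.11 + 0.293·0.12 + 0.517·0.48 + 0.578·0.04 + 0.656·0.07 + 0.423·0.18
      = 0.02772 + 0.03516 + 0.24816 + 0.02312 + 0.04592 + 0.07614 = 0.45622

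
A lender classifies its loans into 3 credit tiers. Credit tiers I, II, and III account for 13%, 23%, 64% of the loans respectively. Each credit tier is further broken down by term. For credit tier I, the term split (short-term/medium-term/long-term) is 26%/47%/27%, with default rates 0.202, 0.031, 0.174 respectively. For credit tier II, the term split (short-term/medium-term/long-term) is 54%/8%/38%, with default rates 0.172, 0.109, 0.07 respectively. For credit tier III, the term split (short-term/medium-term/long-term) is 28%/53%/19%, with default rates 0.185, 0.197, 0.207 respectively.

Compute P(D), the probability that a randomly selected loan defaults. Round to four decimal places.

P(D|I) = 0.26·0.202 + 0.47·0.031 + 0.27·0.174 = 0.05252 + 0.01457 + 0.04698 = 0.11407
P(D|II) = 0.54·0.172 + 0.08·0.109 + 0.38·0.07 = 0.09288 + 0.00872 + 0.0266 = 0.1282
P(D|III) = 0.28·0.185 + 0.53·0.197 + 0.19·0.207 = 0.0518 + 0.10441 + 0.03933 = 0.19554
By total probability over the outer partition,
P(D) = 0.13·0.11407 + 0.23·0.1282 + 0.64·0.19554
      = 0.0148291 + 0.029486 + 0.1251456 = 0.1694607

0.1695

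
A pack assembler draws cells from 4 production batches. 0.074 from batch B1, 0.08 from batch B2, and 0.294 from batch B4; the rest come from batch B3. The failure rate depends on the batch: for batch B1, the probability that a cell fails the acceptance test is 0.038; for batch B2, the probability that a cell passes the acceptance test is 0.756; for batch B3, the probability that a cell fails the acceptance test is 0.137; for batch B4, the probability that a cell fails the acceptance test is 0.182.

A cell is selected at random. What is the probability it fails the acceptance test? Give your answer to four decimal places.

P(F) ≈ 0.1515

P(B3) = 1 − (0.074 + 0.08 + 0.294) = 0.552.
P(F|B2) = 1 − 0.756 = 0.244.
Using total probability over the partition,
P(F) = P(F|B1)·P(B1) + P(F|B2)·P(B2) + P(F|B3)·P(B3) + P(F|B4)·P(B4)
      = 0.038·0.074 + 0.244·0.08 + 0.137·0.552 + 0.182·0.294
      = 0.002812 + 0.01952 + 0.075624 + 0.053508 = 0.151464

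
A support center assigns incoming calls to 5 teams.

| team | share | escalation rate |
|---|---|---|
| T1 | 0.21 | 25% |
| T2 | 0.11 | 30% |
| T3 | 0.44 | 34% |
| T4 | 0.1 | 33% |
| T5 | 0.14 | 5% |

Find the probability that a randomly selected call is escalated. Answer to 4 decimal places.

P(E) = P(E|T1)·P(T1) + P(E|T2)·P(T2) + P(E|T3)·P(T3) + P(E|T4)·P(T4) + P(E|T5)·P(T5)
      = 0.25·0.21 + 0.3·0.11 + 0.34·0.44 + 0.33·0.1 + 0.05·0.14
      = 0.0525 + 0.033 + 0.1496 + 0.033 + 0.007 = 0.2751

P(E) ≈ 0.2751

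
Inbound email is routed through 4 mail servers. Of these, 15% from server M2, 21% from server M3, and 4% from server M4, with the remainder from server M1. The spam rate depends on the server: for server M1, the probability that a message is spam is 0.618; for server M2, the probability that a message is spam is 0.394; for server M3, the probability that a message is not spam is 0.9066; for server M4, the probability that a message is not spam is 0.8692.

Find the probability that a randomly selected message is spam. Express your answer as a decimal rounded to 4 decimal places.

P(S) ≈ 0.4547

P(M1) = 1 − (0.15 + 0.21 + 0.04) = 0.6.
P(S|M3) = 1 − 0.9066 = 0.0934.
P(S|M4) = 1 − 0.8692 = 0.1308.
P(S) = P(S|M1)·P(M1) + P(S|M2)·P(M2) + P(S|M3)·P(M3) + P(S|M4)·P(M4)
      = 0.618·0.6 + 0.394·0.15 + 0.0934·0.21 + 0.1308·0.04
      = 0.3708 + 0.0591 + 0.019614 + 0.005232 = 0.454746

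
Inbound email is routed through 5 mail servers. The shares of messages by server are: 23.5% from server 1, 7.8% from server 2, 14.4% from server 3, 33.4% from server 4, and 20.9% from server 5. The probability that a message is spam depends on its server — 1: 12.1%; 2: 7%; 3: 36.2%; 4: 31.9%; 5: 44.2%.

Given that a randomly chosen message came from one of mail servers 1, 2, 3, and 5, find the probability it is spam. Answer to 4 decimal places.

0.2679

Let J = {1, 2, 3, 5}.
P(J) = 0.235 + 0.078 + 0.144 + 0.209 = 0.666.
P(S ∩ J) = 0.121·0.235 + 0.07·0.078 + 0.362·0.144 + 0.442·0.209 = 0.028435 + 0.00546 + 0.052128 + 0.092378 = 0.178401.
P(S | J) = 0.178401 / 0.666 = 0.267869…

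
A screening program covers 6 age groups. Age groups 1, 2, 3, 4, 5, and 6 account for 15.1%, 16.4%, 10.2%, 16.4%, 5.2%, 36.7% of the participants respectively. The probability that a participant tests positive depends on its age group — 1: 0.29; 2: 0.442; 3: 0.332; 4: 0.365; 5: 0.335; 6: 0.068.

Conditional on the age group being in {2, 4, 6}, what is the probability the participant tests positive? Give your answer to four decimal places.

Let S = {2, 4, 6}.
P(S) = 0.164 + 0.164 + 0.367 = 0.695.
P(T ∩ S) = 0.442·0.164 + 0.365·0.164 + 0.068·0.367 = 0.072488 + 0.05986 + 0.024956 = 0.157304.
P(T | S) = 0.157304 / 0.695 = 0.226337…

0.2263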